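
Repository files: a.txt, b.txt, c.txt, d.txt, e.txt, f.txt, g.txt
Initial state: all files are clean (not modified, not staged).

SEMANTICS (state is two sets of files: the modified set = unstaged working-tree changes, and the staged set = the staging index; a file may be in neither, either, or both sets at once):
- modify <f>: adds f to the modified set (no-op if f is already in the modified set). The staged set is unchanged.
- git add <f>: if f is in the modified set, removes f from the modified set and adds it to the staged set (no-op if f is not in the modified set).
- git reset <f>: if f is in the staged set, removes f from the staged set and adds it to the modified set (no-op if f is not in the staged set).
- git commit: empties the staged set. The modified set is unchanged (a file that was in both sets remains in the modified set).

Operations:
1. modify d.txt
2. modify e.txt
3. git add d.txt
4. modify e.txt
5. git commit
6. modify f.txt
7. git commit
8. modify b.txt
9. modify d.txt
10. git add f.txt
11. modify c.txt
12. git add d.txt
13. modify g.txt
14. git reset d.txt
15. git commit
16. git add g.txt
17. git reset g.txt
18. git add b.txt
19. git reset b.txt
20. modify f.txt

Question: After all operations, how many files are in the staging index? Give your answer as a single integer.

After op 1 (modify d.txt): modified={d.txt} staged={none}
After op 2 (modify e.txt): modified={d.txt, e.txt} staged={none}
After op 3 (git add d.txt): modified={e.txt} staged={d.txt}
After op 4 (modify e.txt): modified={e.txt} staged={d.txt}
After op 5 (git commit): modified={e.txt} staged={none}
After op 6 (modify f.txt): modified={e.txt, f.txt} staged={none}
After op 7 (git commit): modified={e.txt, f.txt} staged={none}
After op 8 (modify b.txt): modified={b.txt, e.txt, f.txt} staged={none}
After op 9 (modify d.txt): modified={b.txt, d.txt, e.txt, f.txt} staged={none}
After op 10 (git add f.txt): modified={b.txt, d.txt, e.txt} staged={f.txt}
After op 11 (modify c.txt): modified={b.txt, c.txt, d.txt, e.txt} staged={f.txt}
After op 12 (git add d.txt): modified={b.txt, c.txt, e.txt} staged={d.txt, f.txt}
After op 13 (modify g.txt): modified={b.txt, c.txt, e.txt, g.txt} staged={d.txt, f.txt}
After op 14 (git reset d.txt): modified={b.txt, c.txt, d.txt, e.txt, g.txt} staged={f.txt}
After op 15 (git commit): modified={b.txt, c.txt, d.txt, e.txt, g.txt} staged={none}
After op 16 (git add g.txt): modified={b.txt, c.txt, d.txt, e.txt} staged={g.txt}
After op 17 (git reset g.txt): modified={b.txt, c.txt, d.txt, e.txt, g.txt} staged={none}
After op 18 (git add b.txt): modified={c.txt, d.txt, e.txt, g.txt} staged={b.txt}
After op 19 (git reset b.txt): modified={b.txt, c.txt, d.txt, e.txt, g.txt} staged={none}
After op 20 (modify f.txt): modified={b.txt, c.txt, d.txt, e.txt, f.txt, g.txt} staged={none}
Final staged set: {none} -> count=0

Answer: 0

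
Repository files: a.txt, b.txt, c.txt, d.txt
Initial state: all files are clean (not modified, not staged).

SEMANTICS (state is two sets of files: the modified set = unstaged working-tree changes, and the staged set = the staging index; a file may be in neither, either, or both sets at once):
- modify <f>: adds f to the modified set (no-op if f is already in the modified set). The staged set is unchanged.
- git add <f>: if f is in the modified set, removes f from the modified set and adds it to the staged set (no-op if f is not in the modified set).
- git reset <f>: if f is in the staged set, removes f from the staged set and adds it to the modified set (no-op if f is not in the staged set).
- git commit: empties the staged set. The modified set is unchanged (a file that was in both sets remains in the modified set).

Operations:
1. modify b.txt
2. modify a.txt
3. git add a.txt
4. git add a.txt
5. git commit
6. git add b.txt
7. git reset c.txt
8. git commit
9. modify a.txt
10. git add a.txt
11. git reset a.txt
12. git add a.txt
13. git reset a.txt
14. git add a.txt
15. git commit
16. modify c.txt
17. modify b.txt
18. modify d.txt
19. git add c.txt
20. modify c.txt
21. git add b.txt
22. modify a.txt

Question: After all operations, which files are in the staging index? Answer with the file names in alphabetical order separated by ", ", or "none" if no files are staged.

Answer: b.txt, c.txt

Derivation:
After op 1 (modify b.txt): modified={b.txt} staged={none}
After op 2 (modify a.txt): modified={a.txt, b.txt} staged={none}
After op 3 (git add a.txt): modified={b.txt} staged={a.txt}
After op 4 (git add a.txt): modified={b.txt} staged={a.txt}
After op 5 (git commit): modified={b.txt} staged={none}
After op 6 (git add b.txt): modified={none} staged={b.txt}
After op 7 (git reset c.txt): modified={none} staged={b.txt}
After op 8 (git commit): modified={none} staged={none}
After op 9 (modify a.txt): modified={a.txt} staged={none}
After op 10 (git add a.txt): modified={none} staged={a.txt}
After op 11 (git reset a.txt): modified={a.txt} staged={none}
After op 12 (git add a.txt): modified={none} staged={a.txt}
After op 13 (git reset a.txt): modified={a.txt} staged={none}
After op 14 (git add a.txt): modified={none} staged={a.txt}
After op 15 (git commit): modified={none} staged={none}
After op 16 (modify c.txt): modified={c.txt} staged={none}
After op 17 (modify b.txt): modified={b.txt, c.txt} staged={none}
After op 18 (modify d.txt): modified={b.txt, c.txt, d.txt} staged={none}
After op 19 (git add c.txt): modified={b.txt, d.txt} staged={c.txt}
After op 20 (modify c.txt): modified={b.txt, c.txt, d.txt} staged={c.txt}
After op 21 (git add b.txt): modified={c.txt, d.txt} staged={b.txt, c.txt}
After op 22 (modify a.txt): modified={a.txt, c.txt, d.txt} staged={b.txt, c.txt}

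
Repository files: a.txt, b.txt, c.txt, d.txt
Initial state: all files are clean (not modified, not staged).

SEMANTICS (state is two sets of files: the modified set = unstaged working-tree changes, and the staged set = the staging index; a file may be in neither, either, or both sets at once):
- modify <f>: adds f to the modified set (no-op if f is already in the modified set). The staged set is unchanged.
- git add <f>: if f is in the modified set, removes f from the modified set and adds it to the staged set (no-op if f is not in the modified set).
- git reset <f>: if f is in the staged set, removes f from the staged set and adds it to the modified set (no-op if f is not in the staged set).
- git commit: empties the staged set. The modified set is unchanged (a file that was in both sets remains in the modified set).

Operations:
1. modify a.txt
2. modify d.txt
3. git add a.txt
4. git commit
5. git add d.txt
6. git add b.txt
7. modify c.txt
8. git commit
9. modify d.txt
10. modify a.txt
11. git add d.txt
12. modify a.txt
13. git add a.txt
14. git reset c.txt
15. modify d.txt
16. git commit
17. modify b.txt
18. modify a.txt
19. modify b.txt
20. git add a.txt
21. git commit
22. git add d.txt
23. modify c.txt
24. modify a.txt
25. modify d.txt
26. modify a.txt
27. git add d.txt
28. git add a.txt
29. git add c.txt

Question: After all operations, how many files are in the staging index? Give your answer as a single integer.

After op 1 (modify a.txt): modified={a.txt} staged={none}
After op 2 (modify d.txt): modified={a.txt, d.txt} staged={none}
After op 3 (git add a.txt): modified={d.txt} staged={a.txt}
After op 4 (git commit): modified={d.txt} staged={none}
After op 5 (git add d.txt): modified={none} staged={d.txt}
After op 6 (git add b.txt): modified={none} staged={d.txt}
After op 7 (modify c.txt): modified={c.txt} staged={d.txt}
After op 8 (git commit): modified={c.txt} staged={none}
After op 9 (modify d.txt): modified={c.txt, d.txt} staged={none}
After op 10 (modify a.txt): modified={a.txt, c.txt, d.txt} staged={none}
After op 11 (git add d.txt): modified={a.txt, c.txt} staged={d.txt}
After op 12 (modify a.txt): modified={a.txt, c.txt} staged={d.txt}
After op 13 (git add a.txt): modified={c.txt} staged={a.txt, d.txt}
After op 14 (git reset c.txt): modified={c.txt} staged={a.txt, d.txt}
After op 15 (modify d.txt): modified={c.txt, d.txt} staged={a.txt, d.txt}
After op 16 (git commit): modified={c.txt, d.txt} staged={none}
After op 17 (modify b.txt): modified={b.txt, c.txt, d.txt} staged={none}
After op 18 (modify a.txt): modified={a.txt, b.txt, c.txt, d.txt} staged={none}
After op 19 (modify b.txt): modified={a.txt, b.txt, c.txt, d.txt} staged={none}
After op 20 (git add a.txt): modified={b.txt, c.txt, d.txt} staged={a.txt}
After op 21 (git commit): modified={b.txt, c.txt, d.txt} staged={none}
After op 22 (git add d.txt): modified={b.txt, c.txt} staged={d.txt}
After op 23 (modify c.txt): modified={b.txt, c.txt} staged={d.txt}
After op 24 (modify a.txt): modified={a.txt, b.txt, c.txt} staged={d.txt}
After op 25 (modify d.txt): modified={a.txt, b.txt, c.txt, d.txt} staged={d.txt}
After op 26 (modify a.txt): modified={a.txt, b.txt, c.txt, d.txt} staged={d.txt}
After op 27 (git add d.txt): modified={a.txt, b.txt, c.txt} staged={d.txt}
After op 28 (git add a.txt): modified={b.txt, c.txt} staged={a.txt, d.txt}
After op 29 (git add c.txt): modified={b.txt} staged={a.txt, c.txt, d.txt}
Final staged set: {a.txt, c.txt, d.txt} -> count=3

Answer: 3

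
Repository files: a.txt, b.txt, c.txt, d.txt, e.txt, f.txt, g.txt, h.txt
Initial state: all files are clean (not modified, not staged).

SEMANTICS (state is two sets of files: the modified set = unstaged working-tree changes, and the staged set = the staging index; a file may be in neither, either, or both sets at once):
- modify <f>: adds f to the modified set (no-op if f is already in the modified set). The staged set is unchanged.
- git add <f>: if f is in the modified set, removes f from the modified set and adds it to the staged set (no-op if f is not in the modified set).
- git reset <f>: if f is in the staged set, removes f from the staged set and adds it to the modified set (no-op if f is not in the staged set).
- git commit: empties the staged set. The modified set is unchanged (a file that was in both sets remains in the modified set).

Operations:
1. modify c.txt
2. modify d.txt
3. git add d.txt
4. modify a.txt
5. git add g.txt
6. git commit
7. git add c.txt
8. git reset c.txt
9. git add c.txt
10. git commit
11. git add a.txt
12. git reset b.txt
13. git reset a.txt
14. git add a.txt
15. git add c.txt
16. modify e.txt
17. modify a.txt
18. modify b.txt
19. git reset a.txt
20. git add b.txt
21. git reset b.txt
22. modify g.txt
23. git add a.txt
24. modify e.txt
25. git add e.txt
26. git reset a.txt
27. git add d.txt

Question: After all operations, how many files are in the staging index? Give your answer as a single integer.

After op 1 (modify c.txt): modified={c.txt} staged={none}
After op 2 (modify d.txt): modified={c.txt, d.txt} staged={none}
After op 3 (git add d.txt): modified={c.txt} staged={d.txt}
After op 4 (modify a.txt): modified={a.txt, c.txt} staged={d.txt}
After op 5 (git add g.txt): modified={a.txt, c.txt} staged={d.txt}
After op 6 (git commit): modified={a.txt, c.txt} staged={none}
After op 7 (git add c.txt): modified={a.txt} staged={c.txt}
After op 8 (git reset c.txt): modified={a.txt, c.txt} staged={none}
After op 9 (git add c.txt): modified={a.txt} staged={c.txt}
After op 10 (git commit): modified={a.txt} staged={none}
After op 11 (git add a.txt): modified={none} staged={a.txt}
After op 12 (git reset b.txt): modified={none} staged={a.txt}
After op 13 (git reset a.txt): modified={a.txt} staged={none}
After op 14 (git add a.txt): modified={none} staged={a.txt}
After op 15 (git add c.txt): modified={none} staged={a.txt}
After op 16 (modify e.txt): modified={e.txt} staged={a.txt}
After op 17 (modify a.txt): modified={a.txt, e.txt} staged={a.txt}
After op 18 (modify b.txt): modified={a.txt, b.txt, e.txt} staged={a.txt}
After op 19 (git reset a.txt): modified={a.txt, b.txt, e.txt} staged={none}
After op 20 (git add b.txt): modified={a.txt, e.txt} staged={b.txt}
After op 21 (git reset b.txt): modified={a.txt, b.txt, e.txt} staged={none}
After op 22 (modify g.txt): modified={a.txt, b.txt, e.txt, g.txt} staged={none}
After op 23 (git add a.txt): modified={b.txt, e.txt, g.txt} staged={a.txt}
After op 24 (modify e.txt): modified={b.txt, e.txt, g.txt} staged={a.txt}
After op 25 (git add e.txt): modified={b.txt, g.txt} staged={a.txt, e.txt}
After op 26 (git reset a.txt): modified={a.txt, b.txt, g.txt} staged={e.txt}
After op 27 (git add d.txt): modified={a.txt, b.txt, g.txt} staged={e.txt}
Final staged set: {e.txt} -> count=1

Answer: 1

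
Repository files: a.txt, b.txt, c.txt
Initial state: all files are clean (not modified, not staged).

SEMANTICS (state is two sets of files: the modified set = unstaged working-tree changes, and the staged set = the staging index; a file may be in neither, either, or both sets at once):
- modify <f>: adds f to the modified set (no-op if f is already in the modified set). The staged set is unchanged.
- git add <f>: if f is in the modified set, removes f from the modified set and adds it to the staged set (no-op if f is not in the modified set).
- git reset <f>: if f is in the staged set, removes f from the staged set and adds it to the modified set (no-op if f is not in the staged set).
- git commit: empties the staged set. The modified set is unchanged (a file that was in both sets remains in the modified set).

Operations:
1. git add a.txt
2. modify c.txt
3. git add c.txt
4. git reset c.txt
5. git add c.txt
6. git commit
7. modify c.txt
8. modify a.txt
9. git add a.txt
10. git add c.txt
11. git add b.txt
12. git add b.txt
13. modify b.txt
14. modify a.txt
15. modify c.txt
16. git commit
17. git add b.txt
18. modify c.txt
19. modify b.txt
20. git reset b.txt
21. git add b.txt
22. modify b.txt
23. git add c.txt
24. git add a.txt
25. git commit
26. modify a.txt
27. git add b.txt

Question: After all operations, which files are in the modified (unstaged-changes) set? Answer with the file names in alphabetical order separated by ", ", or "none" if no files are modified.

Answer: a.txt

Derivation:
After op 1 (git add a.txt): modified={none} staged={none}
After op 2 (modify c.txt): modified={c.txt} staged={none}
After op 3 (git add c.txt): modified={none} staged={c.txt}
After op 4 (git reset c.txt): modified={c.txt} staged={none}
After op 5 (git add c.txt): modified={none} staged={c.txt}
After op 6 (git commit): modified={none} staged={none}
After op 7 (modify c.txt): modified={c.txt} staged={none}
After op 8 (modify a.txt): modified={a.txt, c.txt} staged={none}
After op 9 (git add a.txt): modified={c.txt} staged={a.txt}
After op 10 (git add c.txt): modified={none} staged={a.txt, c.txt}
After op 11 (git add b.txt): modified={none} staged={a.txt, c.txt}
After op 12 (git add b.txt): modified={none} staged={a.txt, c.txt}
After op 13 (modify b.txt): modified={b.txt} staged={a.txt, c.txt}
After op 14 (modify a.txt): modified={a.txt, b.txt} staged={a.txt, c.txt}
After op 15 (modify c.txt): modified={a.txt, b.txt, c.txt} staged={a.txt, c.txt}
After op 16 (git commit): modified={a.txt, b.txt, c.txt} staged={none}
After op 17 (git add b.txt): modified={a.txt, c.txt} staged={b.txt}
After op 18 (modify c.txt): modified={a.txt, c.txt} staged={b.txt}
After op 19 (modify b.txt): modified={a.txt, b.txt, c.txt} staged={b.txt}
After op 20 (git reset b.txt): modified={a.txt, b.txt, c.txt} staged={none}
After op 21 (git add b.txt): modified={a.txt, c.txt} staged={b.txt}
After op 22 (modify b.txt): modified={a.txt, b.txt, c.txt} staged={b.txt}
After op 23 (git add c.txt): modified={a.txt, b.txt} staged={b.txt, c.txt}
After op 24 (git add a.txt): modified={b.txt} staged={a.txt, b.txt, c.txt}
After op 25 (git commit): modified={b.txt} staged={none}
After op 26 (modify a.txt): modified={a.txt, b.txt} staged={none}
After op 27 (git add b.txt): modified={a.txt} staged={b.txt}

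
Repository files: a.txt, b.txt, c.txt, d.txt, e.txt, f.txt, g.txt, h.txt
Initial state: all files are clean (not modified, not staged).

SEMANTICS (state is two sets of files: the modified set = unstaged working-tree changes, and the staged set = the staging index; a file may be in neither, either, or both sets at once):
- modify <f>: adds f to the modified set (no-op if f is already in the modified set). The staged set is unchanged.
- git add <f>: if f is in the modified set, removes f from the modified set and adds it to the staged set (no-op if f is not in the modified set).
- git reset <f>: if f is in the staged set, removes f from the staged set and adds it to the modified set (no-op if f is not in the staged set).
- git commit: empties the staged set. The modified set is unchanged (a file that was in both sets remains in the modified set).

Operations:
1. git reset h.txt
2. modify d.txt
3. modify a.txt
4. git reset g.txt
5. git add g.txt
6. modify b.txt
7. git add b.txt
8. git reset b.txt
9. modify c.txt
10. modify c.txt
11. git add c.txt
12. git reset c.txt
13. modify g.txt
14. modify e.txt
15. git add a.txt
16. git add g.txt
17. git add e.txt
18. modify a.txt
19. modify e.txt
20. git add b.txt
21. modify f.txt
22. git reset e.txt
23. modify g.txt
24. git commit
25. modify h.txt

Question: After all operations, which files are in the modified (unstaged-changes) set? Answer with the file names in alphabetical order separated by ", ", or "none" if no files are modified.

Answer: a.txt, c.txt, d.txt, e.txt, f.txt, g.txt, h.txt

Derivation:
After op 1 (git reset h.txt): modified={none} staged={none}
After op 2 (modify d.txt): modified={d.txt} staged={none}
After op 3 (modify a.txt): modified={a.txt, d.txt} staged={none}
After op 4 (git reset g.txt): modified={a.txt, d.txt} staged={none}
After op 5 (git add g.txt): modified={a.txt, d.txt} staged={none}
After op 6 (modify b.txt): modified={a.txt, b.txt, d.txt} staged={none}
After op 7 (git add b.txt): modified={a.txt, d.txt} staged={b.txt}
After op 8 (git reset b.txt): modified={a.txt, b.txt, d.txt} staged={none}
After op 9 (modify c.txt): modified={a.txt, b.txt, c.txt, d.txt} staged={none}
After op 10 (modify c.txt): modified={a.txt, b.txt, c.txt, d.txt} staged={none}
After op 11 (git add c.txt): modified={a.txt, b.txt, d.txt} staged={c.txt}
After op 12 (git reset c.txt): modified={a.txt, b.txt, c.txt, d.txt} staged={none}
After op 13 (modify g.txt): modified={a.txt, b.txt, c.txt, d.txt, g.txt} staged={none}
After op 14 (modify e.txt): modified={a.txt, b.txt, c.txt, d.txt, e.txt, g.txt} staged={none}
After op 15 (git add a.txt): modified={b.txt, c.txt, d.txt, e.txt, g.txt} staged={a.txt}
After op 16 (git add g.txt): modified={b.txt, c.txt, d.txt, e.txt} staged={a.txt, g.txt}
After op 17 (git add e.txt): modified={b.txt, c.txt, d.txt} staged={a.txt, e.txt, g.txt}
After op 18 (modify a.txt): modified={a.txt, b.txt, c.txt, d.txt} staged={a.txt, e.txt, g.txt}
After op 19 (modify e.txt): modified={a.txt, b.txt, c.txt, d.txt, e.txt} staged={a.txt, e.txt, g.txt}
After op 20 (git add b.txt): modified={a.txt, c.txt, d.txt, e.txt} staged={a.txt, b.txt, e.txt, g.txt}
After op 21 (modify f.txt): modified={a.txt, c.txt, d.txt, e.txt, f.txt} staged={a.txt, b.txt, e.txt, g.txt}
After op 22 (git reset e.txt): modified={a.txt, c.txt, d.txt, e.txt, f.txt} staged={a.txt, b.txt, g.txt}
After op 23 (modify g.txt): modified={a.txt, c.txt, d.txt, e.txt, f.txt, g.txt} staged={a.txt, b.txt, g.txt}
After op 24 (git commit): modified={a.txt, c.txt, d.txt, e.txt, f.txt, g.txt} staged={none}
After op 25 (modify h.txt): modified={a.txt, c.txt, d.txt, e.txt, f.txt, g.txt, h.txt} staged={none}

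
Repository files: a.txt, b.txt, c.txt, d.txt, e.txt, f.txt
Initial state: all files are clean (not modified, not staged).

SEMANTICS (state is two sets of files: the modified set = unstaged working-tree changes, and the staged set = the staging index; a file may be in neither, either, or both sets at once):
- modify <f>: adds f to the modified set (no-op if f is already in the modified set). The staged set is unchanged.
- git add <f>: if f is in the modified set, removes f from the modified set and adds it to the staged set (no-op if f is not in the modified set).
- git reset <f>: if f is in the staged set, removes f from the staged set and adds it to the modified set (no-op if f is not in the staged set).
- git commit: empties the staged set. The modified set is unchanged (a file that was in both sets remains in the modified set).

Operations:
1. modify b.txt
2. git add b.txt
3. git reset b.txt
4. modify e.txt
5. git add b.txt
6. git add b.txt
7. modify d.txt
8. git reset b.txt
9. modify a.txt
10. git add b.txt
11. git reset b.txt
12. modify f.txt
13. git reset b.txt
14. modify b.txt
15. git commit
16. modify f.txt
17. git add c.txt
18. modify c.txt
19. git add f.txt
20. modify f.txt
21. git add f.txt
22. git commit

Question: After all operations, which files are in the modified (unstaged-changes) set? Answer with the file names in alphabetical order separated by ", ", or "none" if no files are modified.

After op 1 (modify b.txt): modified={b.txt} staged={none}
After op 2 (git add b.txt): modified={none} staged={b.txt}
After op 3 (git reset b.txt): modified={b.txt} staged={none}
After op 4 (modify e.txt): modified={b.txt, e.txt} staged={none}
After op 5 (git add b.txt): modified={e.txt} staged={b.txt}
After op 6 (git add b.txt): modified={e.txt} staged={b.txt}
After op 7 (modify d.txt): modified={d.txt, e.txt} staged={b.txt}
After op 8 (git reset b.txt): modified={b.txt, d.txt, e.txt} staged={none}
After op 9 (modify a.txt): modified={a.txt, b.txt, d.txt, e.txt} staged={none}
After op 10 (git add b.txt): modified={a.txt, d.txt, e.txt} staged={b.txt}
After op 11 (git reset b.txt): modified={a.txt, b.txt, d.txt, e.txt} staged={none}
After op 12 (modify f.txt): modified={a.txt, b.txt, d.txt, e.txt, f.txt} staged={none}
After op 13 (git reset b.txt): modified={a.txt, b.txt, d.txt, e.txt, f.txt} staged={none}
After op 14 (modify b.txt): modified={a.txt, b.txt, d.txt, e.txt, f.txt} staged={none}
After op 15 (git commit): modified={a.txt, b.txt, d.txt, e.txt, f.txt} staged={none}
After op 16 (modify f.txt): modified={a.txt, b.txt, d.txt, e.txt, f.txt} staged={none}
After op 17 (git add c.txt): modified={a.txt, b.txt, d.txt, e.txt, f.txt} staged={none}
After op 18 (modify c.txt): modified={a.txt, b.txt, c.txt, d.txt, e.txt, f.txt} staged={none}
After op 19 (git add f.txt): modified={a.txt, b.txt, c.txt, d.txt, e.txt} staged={f.txt}
After op 20 (modify f.txt): modified={a.txt, b.txt, c.txt, d.txt, e.txt, f.txt} staged={f.txt}
After op 21 (git add f.txt): modified={a.txt, b.txt, c.txt, d.txt, e.txt} staged={f.txt}
After op 22 (git commit): modified={a.txt, b.txt, c.txt, d.txt, e.txt} staged={none}

Answer: a.txt, b.txt, c.txt, d.txt, e.txt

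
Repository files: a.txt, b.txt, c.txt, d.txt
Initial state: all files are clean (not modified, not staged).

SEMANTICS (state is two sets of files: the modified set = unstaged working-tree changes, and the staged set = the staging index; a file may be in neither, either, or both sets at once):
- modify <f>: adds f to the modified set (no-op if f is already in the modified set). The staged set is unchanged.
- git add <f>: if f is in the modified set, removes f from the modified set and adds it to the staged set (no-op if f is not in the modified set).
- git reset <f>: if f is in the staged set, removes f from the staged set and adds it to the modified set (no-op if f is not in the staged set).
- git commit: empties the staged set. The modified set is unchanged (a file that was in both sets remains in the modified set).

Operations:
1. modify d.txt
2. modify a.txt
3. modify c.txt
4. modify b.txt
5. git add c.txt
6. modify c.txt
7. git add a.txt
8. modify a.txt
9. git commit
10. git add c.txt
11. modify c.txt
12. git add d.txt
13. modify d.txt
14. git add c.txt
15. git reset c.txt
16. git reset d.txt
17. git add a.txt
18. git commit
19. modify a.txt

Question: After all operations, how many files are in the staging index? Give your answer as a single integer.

After op 1 (modify d.txt): modified={d.txt} staged={none}
After op 2 (modify a.txt): modified={a.txt, d.txt} staged={none}
After op 3 (modify c.txt): modified={a.txt, c.txt, d.txt} staged={none}
After op 4 (modify b.txt): modified={a.txt, b.txt, c.txt, d.txt} staged={none}
After op 5 (git add c.txt): modified={a.txt, b.txt, d.txt} staged={c.txt}
After op 6 (modify c.txt): modified={a.txt, b.txt, c.txt, d.txt} staged={c.txt}
After op 7 (git add a.txt): modified={b.txt, c.txt, d.txt} staged={a.txt, c.txt}
After op 8 (modify a.txt): modified={a.txt, b.txt, c.txt, d.txt} staged={a.txt, c.txt}
After op 9 (git commit): modified={a.txt, b.txt, c.txt, d.txt} staged={none}
After op 10 (git add c.txt): modified={a.txt, b.txt, d.txt} staged={c.txt}
After op 11 (modify c.txt): modified={a.txt, b.txt, c.txt, d.txt} staged={c.txt}
After op 12 (git add d.txt): modified={a.txt, b.txt, c.txt} staged={c.txt, d.txt}
After op 13 (modify d.txt): modified={a.txt, b.txt, c.txt, d.txt} staged={c.txt, d.txt}
After op 14 (git add c.txt): modified={a.txt, b.txt, d.txt} staged={c.txt, d.txt}
After op 15 (git reset c.txt): modified={a.txt, b.txt, c.txt, d.txt} staged={d.txt}
After op 16 (git reset d.txt): modified={a.txt, b.txt, c.txt, d.txt} staged={none}
After op 17 (git add a.txt): modified={b.txt, c.txt, d.txt} staged={a.txt}
After op 18 (git commit): modified={b.txt, c.txt, d.txt} staged={none}
After op 19 (modify a.txt): modified={a.txt, b.txt, c.txt, d.txt} staged={none}
Final staged set: {none} -> count=0

Answer: 0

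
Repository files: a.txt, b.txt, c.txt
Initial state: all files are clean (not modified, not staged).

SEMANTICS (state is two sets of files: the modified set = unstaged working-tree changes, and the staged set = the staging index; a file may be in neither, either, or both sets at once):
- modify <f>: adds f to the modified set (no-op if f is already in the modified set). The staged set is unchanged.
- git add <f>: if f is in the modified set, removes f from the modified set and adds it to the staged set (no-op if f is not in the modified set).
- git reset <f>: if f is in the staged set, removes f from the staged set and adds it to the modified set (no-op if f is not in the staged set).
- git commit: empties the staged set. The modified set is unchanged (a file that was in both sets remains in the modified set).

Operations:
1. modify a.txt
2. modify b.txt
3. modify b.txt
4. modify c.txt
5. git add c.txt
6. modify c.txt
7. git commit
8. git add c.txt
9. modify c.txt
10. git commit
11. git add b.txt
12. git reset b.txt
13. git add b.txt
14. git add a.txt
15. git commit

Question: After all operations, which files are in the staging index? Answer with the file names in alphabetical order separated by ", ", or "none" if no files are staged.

Answer: none

Derivation:
After op 1 (modify a.txt): modified={a.txt} staged={none}
After op 2 (modify b.txt): modified={a.txt, b.txt} staged={none}
After op 3 (modify b.txt): modified={a.txt, b.txt} staged={none}
After op 4 (modify c.txt): modified={a.txt, b.txt, c.txt} staged={none}
After op 5 (git add c.txt): modified={a.txt, b.txt} staged={c.txt}
After op 6 (modify c.txt): modified={a.txt, b.txt, c.txt} staged={c.txt}
After op 7 (git commit): modified={a.txt, b.txt, c.txt} staged={none}
After op 8 (git add c.txt): modified={a.txt, b.txt} staged={c.txt}
After op 9 (modify c.txt): modified={a.txt, b.txt, c.txt} staged={c.txt}
After op 10 (git commit): modified={a.txt, b.txt, c.txt} staged={none}
After op 11 (git add b.txt): modified={a.txt, c.txt} staged={b.txt}
After op 12 (git reset b.txt): modified={a.txt, b.txt, c.txt} staged={none}
After op 13 (git add b.txt): modified={a.txt, c.txt} staged={b.txt}
After op 14 (git add a.txt): modified={c.txt} staged={a.txt, b.txt}
After op 15 (git commit): modified={c.txt} staged={none}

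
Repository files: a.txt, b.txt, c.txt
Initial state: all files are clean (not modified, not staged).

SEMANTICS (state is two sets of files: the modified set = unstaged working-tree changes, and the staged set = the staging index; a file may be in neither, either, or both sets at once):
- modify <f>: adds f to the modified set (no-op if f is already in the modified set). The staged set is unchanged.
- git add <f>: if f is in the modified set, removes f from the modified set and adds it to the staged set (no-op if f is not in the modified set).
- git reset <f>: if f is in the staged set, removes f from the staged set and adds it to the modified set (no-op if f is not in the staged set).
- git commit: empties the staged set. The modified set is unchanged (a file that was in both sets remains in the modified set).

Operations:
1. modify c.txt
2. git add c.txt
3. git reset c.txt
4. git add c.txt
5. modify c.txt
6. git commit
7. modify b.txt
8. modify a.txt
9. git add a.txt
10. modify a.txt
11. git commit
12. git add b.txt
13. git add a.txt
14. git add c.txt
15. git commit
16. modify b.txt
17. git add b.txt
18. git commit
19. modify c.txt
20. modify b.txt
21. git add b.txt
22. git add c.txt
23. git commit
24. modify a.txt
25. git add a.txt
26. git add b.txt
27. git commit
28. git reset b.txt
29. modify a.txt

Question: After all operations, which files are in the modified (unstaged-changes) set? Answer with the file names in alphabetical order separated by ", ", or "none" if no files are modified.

Answer: a.txt

Derivation:
After op 1 (modify c.txt): modified={c.txt} staged={none}
After op 2 (git add c.txt): modified={none} staged={c.txt}
After op 3 (git reset c.txt): modified={c.txt} staged={none}
After op 4 (git add c.txt): modified={none} staged={c.txt}
After op 5 (modify c.txt): modified={c.txt} staged={c.txt}
After op 6 (git commit): modified={c.txt} staged={none}
After op 7 (modify b.txt): modified={b.txt, c.txt} staged={none}
After op 8 (modify a.txt): modified={a.txt, b.txt, c.txt} staged={none}
After op 9 (git add a.txt): modified={b.txt, c.txt} staged={a.txt}
After op 10 (modify a.txt): modified={a.txt, b.txt, c.txt} staged={a.txt}
After op 11 (git commit): modified={a.txt, b.txt, c.txt} staged={none}
After op 12 (git add b.txt): modified={a.txt, c.txt} staged={b.txt}
After op 13 (git add a.txt): modified={c.txt} staged={a.txt, b.txt}
After op 14 (git add c.txt): modified={none} staged={a.txt, b.txt, c.txt}
After op 15 (git commit): modified={none} staged={none}
After op 16 (modify b.txt): modified={b.txt} staged={none}
After op 17 (git add b.txt): modified={none} staged={b.txt}
After op 18 (git commit): modified={none} staged={none}
After op 19 (modify c.txt): modified={c.txt} staged={none}
After op 20 (modify b.txt): modified={b.txt, c.txt} staged={none}
After op 21 (git add b.txt): modified={c.txt} staged={b.txt}
After op 22 (git add c.txt): modified={none} staged={b.txt, c.txt}
After op 23 (git commit): modified={none} staged={none}
After op 24 (modify a.txt): modified={a.txt} staged={none}
After op 25 (git add a.txt): modified={none} staged={a.txt}
After op 26 (git add b.txt): modified={none} staged={a.txt}
After op 27 (git commit): modified={none} staged={none}
After op 28 (git reset b.txt): modified={none} staged={none}
After op 29 (modify a.txt): modified={a.txt} staged={none}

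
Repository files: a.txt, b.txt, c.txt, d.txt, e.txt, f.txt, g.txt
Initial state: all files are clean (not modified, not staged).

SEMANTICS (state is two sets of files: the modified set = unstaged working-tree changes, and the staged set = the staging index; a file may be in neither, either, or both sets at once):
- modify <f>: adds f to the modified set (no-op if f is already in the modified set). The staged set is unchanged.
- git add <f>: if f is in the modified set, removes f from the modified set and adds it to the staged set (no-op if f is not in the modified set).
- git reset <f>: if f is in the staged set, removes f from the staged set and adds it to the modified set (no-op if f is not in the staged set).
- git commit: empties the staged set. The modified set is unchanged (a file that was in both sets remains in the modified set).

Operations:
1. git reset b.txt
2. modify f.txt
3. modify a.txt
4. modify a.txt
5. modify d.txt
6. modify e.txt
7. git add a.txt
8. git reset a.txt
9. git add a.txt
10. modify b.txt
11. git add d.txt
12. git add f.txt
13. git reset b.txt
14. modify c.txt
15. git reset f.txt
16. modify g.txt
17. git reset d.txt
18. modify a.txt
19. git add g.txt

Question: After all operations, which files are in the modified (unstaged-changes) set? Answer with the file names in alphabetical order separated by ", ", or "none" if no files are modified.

Answer: a.txt, b.txt, c.txt, d.txt, e.txt, f.txt

Derivation:
After op 1 (git reset b.txt): modified={none} staged={none}
After op 2 (modify f.txt): modified={f.txt} staged={none}
After op 3 (modify a.txt): modified={a.txt, f.txt} staged={none}
After op 4 (modify a.txt): modified={a.txt, f.txt} staged={none}
After op 5 (modify d.txt): modified={a.txt, d.txt, f.txt} staged={none}
After op 6 (modify e.txt): modified={a.txt, d.txt, e.txt, f.txt} staged={none}
After op 7 (git add a.txt): modified={d.txt, e.txt, f.txt} staged={a.txt}
After op 8 (git reset a.txt): modified={a.txt, d.txt, e.txt, f.txt} staged={none}
After op 9 (git add a.txt): modified={d.txt, e.txt, f.txt} staged={a.txt}
After op 10 (modify b.txt): modified={b.txt, d.txt, e.txt, f.txt} staged={a.txt}
After op 11 (git add d.txt): modified={b.txt, e.txt, f.txt} staged={a.txt, d.txt}
After op 12 (git add f.txt): modified={b.txt, e.txt} staged={a.txt, d.txt, f.txt}
After op 13 (git reset b.txt): modified={b.txt, e.txt} staged={a.txt, d.txt, f.txt}
After op 14 (modify c.txt): modified={b.txt, c.txt, e.txt} staged={a.txt, d.txt, f.txt}
After op 15 (git reset f.txt): modified={b.txt, c.txt, e.txt, f.txt} staged={a.txt, d.txt}
After op 16 (modify g.txt): modified={b.txt, c.txt, e.txt, f.txt, g.txt} staged={a.txt, d.txt}
After op 17 (git reset d.txt): modified={b.txt, c.txt, d.txt, e.txt, f.txt, g.txt} staged={a.txt}
After op 18 (modify a.txt): modified={a.txt, b.txt, c.txt, d.txt, e.txt, f.txt, g.txt} staged={a.txt}
After op 19 (git add g.txt): modified={a.txt, b.txt, c.txt, d.txt, e.txt, f.txt} staged={a.txt, g.txt}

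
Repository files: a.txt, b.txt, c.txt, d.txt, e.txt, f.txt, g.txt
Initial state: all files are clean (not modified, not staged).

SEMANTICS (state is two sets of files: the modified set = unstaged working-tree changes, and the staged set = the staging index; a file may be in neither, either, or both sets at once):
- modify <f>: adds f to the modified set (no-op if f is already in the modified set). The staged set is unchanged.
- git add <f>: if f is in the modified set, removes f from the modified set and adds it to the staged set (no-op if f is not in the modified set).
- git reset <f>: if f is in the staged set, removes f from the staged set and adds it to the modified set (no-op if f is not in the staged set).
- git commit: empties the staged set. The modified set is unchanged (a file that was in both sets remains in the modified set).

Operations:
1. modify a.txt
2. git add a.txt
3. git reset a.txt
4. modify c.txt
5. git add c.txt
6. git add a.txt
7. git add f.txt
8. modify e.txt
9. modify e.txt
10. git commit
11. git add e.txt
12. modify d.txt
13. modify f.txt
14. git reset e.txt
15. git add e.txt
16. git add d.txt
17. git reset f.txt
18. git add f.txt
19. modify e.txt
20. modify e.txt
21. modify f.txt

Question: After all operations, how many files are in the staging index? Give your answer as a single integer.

Answer: 3

Derivation:
After op 1 (modify a.txt): modified={a.txt} staged={none}
After op 2 (git add a.txt): modified={none} staged={a.txt}
After op 3 (git reset a.txt): modified={a.txt} staged={none}
After op 4 (modify c.txt): modified={a.txt, c.txt} staged={none}
After op 5 (git add c.txt): modified={a.txt} staged={c.txt}
After op 6 (git add a.txt): modified={none} staged={a.txt, c.txt}
After op 7 (git add f.txt): modified={none} staged={a.txt, c.txt}
After op 8 (modify e.txt): modified={e.txt} staged={a.txt, c.txt}
After op 9 (modify e.txt): modified={e.txt} staged={a.txt, c.txt}
After op 10 (git commit): modified={e.txt} staged={none}
After op 11 (git add e.txt): modified={none} staged={e.txt}
After op 12 (modify d.txt): modified={d.txt} staged={e.txt}
After op 13 (modify f.txt): modified={d.txt, f.txt} staged={e.txt}
After op 14 (git reset e.txt): modified={d.txt, e.txt, f.txt} staged={none}
After op 15 (git add e.txt): modified={d.txt, f.txt} staged={e.txt}
After op 16 (git add d.txt): modified={f.txt} staged={d.txt, e.txt}
After op 17 (git reset f.txt): modified={f.txt} staged={d.txt, e.txt}
After op 18 (git add f.txt): modified={none} staged={d.txt, e.txt, f.txt}
After op 19 (modify e.txt): modified={e.txt} staged={d.txt, e.txt, f.txt}
After op 20 (modify e.txt): modified={e.txt} staged={d.txt, e.txt, f.txt}
After op 21 (modify f.txt): modified={e.txt, f.txt} staged={d.txt, e.txt, f.txt}
Final staged set: {d.txt, e.txt, f.txt} -> count=3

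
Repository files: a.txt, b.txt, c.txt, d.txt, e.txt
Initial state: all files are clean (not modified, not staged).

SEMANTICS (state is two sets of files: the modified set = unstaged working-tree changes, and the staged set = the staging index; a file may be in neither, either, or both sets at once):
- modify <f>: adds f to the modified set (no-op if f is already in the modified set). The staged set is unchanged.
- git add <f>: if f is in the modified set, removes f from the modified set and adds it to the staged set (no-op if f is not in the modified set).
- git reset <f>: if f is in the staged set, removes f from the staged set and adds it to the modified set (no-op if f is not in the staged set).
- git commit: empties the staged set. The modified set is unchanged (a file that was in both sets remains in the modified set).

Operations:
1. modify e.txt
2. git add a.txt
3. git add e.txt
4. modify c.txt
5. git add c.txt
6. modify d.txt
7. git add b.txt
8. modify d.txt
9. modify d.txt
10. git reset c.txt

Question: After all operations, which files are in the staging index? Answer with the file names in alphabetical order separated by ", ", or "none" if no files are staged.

After op 1 (modify e.txt): modified={e.txt} staged={none}
After op 2 (git add a.txt): modified={e.txt} staged={none}
After op 3 (git add e.txt): modified={none} staged={e.txt}
After op 4 (modify c.txt): modified={c.txt} staged={e.txt}
After op 5 (git add c.txt): modified={none} staged={c.txt, e.txt}
After op 6 (modify d.txt): modified={d.txt} staged={c.txt, e.txt}
After op 7 (git add b.txt): modified={d.txt} staged={c.txt, e.txt}
After op 8 (modify d.txt): modified={d.txt} staged={c.txt, e.txt}
After op 9 (modify d.txt): modified={d.txt} staged={c.txt, e.txt}
After op 10 (git reset c.txt): modified={c.txt, d.txt} staged={e.txt}

Answer: e.txt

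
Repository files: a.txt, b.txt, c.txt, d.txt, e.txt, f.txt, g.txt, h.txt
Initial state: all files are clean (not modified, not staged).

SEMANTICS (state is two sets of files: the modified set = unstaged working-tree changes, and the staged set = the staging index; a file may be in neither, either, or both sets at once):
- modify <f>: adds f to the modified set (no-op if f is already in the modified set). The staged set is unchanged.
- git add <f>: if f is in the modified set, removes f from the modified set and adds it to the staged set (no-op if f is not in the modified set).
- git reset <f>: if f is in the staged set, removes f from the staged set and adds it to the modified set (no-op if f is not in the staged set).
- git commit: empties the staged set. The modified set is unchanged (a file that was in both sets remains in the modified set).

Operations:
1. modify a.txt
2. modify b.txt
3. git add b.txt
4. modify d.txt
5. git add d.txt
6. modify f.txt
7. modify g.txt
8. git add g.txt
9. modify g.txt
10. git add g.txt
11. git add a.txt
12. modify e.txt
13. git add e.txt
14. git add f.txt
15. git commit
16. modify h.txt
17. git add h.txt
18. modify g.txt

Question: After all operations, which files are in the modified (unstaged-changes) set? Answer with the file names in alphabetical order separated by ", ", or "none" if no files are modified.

After op 1 (modify a.txt): modified={a.txt} staged={none}
After op 2 (modify b.txt): modified={a.txt, b.txt} staged={none}
After op 3 (git add b.txt): modified={a.txt} staged={b.txt}
After op 4 (modify d.txt): modified={a.txt, d.txt} staged={b.txt}
After op 5 (git add d.txt): modified={a.txt} staged={b.txt, d.txt}
After op 6 (modify f.txt): modified={a.txt, f.txt} staged={b.txt, d.txt}
After op 7 (modify g.txt): modified={a.txt, f.txt, g.txt} staged={b.txt, d.txt}
After op 8 (git add g.txt): modified={a.txt, f.txt} staged={b.txt, d.txt, g.txt}
After op 9 (modify g.txt): modified={a.txt, f.txt, g.txt} staged={b.txt, d.txt, g.txt}
After op 10 (git add g.txt): modified={a.txt, f.txt} staged={b.txt, d.txt, g.txt}
After op 11 (git add a.txt): modified={f.txt} staged={a.txt, b.txt, d.txt, g.txt}
After op 12 (modify e.txt): modified={e.txt, f.txt} staged={a.txt, b.txt, d.txt, g.txt}
After op 13 (git add e.txt): modified={f.txt} staged={a.txt, b.txt, d.txt, e.txt, g.txt}
After op 14 (git add f.txt): modified={none} staged={a.txt, b.txt, d.txt, e.txt, f.txt, g.txt}
After op 15 (git commit): modified={none} staged={none}
After op 16 (modify h.txt): modified={h.txt} staged={none}
After op 17 (git add h.txt): modified={none} staged={h.txt}
After op 18 (modify g.txt): modified={g.txt} staged={h.txt}

Answer: g.txt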